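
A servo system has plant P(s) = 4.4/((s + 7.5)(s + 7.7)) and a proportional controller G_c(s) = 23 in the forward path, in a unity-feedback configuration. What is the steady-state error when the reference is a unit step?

0.363

The loop is type 0. Static position error constant K_pos = G_c(0)·P(0) = 23·0.07619 = 1.752.
Steady-state error to a unit step: e_ss = 1/(1+K_pos) = 1/2.752 = 0.363.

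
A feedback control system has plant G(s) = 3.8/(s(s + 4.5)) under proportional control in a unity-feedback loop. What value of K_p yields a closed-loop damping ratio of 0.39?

Closed-loop characteristic equation: s² + 4.5s + K_p·3.8 = 0.
So ω_n = √(3.8K_p) and 2ζω_n = 4.5, giving ζ = 4.5/(2√(3.8K_p)).
Setting ζ = 0.39: √(3.8K_p) = 4.5/(2·0.39) = 5.769, so K_p = 33.28/3.8 = 8.76.

K_p = 8.76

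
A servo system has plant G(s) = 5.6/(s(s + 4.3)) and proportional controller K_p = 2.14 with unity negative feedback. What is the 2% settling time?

From 1 + K_pG(s) = 0: s² + 4.3s + 11.98 = 0 ⇒ ω_n = 3.462, ζ = 0.6211.
2% settling time T_s ≈ 4/(ζω_n) = 4/2.15 = 1.86 s.

T_s ≈ 1.86 s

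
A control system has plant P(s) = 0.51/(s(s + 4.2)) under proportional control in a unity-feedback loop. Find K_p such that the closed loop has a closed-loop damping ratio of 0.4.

K_p = 54

Closed-loop characteristic equation: s² + 4.2s + K_p·0.51 = 0.
So ω_n = √(0.51K_p) and 2ζω_n = 4.2, giving ζ = 4.2/(2√(0.51K_p)).
Setting ζ = 0.4: √(0.51K_p) = 4.2/(2·0.4) = 5.25, so K_p = 27.56/0.51 = 54.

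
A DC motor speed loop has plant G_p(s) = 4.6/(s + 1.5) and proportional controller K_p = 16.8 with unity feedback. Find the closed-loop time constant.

Closed-loop transfer function: T(s) = K_p·G_p(s)/(1 + K_p·G_p(s)) = 77.28/(s + 1.5 + 77.28) = 77.28/(s + 78.78).
Time constant τ = 1/78.78 = 0.0127 s.

τ = 0.0127 s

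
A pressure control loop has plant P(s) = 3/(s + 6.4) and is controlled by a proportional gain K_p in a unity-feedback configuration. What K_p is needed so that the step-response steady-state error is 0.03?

For a type-0 loop with proportional control, e_ss = 1/(1 + K_p·P(0)).
P(0) = 0.4688. Require 1/(1 + K_p·0.4688) = 0.03, so 1 + 0.4688·K_p = 33.33.
K_p = (33.33 − 1)/0.4688 = 69.

K_p = 69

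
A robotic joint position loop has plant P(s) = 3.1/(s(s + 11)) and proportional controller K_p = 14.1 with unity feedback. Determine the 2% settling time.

T_s ≈ 0.727 s

The closed-loop denominator s² + 11s + 43.71 gives ω_n = √43.71 = 6.611 and ζ = 11/(2ω_n) = 0.8319.
2% settling time T_s ≈ 4/(ζω_n) = 4/5.5 = 0.727 s.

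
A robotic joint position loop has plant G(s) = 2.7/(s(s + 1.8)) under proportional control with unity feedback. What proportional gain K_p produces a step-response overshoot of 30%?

K_p = 2.34

From %OS = 100·exp(−πζ/√(1−ζ²)) = 30%, ζ = −ln(0.3)/√(π²+ln²(0.3)) = 0.3579.
Characteristic equation s² + 1.8s + 2.7K_p = 0 gives ζ = 1.8/(2√(2.7K_p)).
Setting ζ = 0.3579: √(2.7K_p) = 1.8/(2·0.3579) = 2.515, so K_p = 6.325/2.7 = 2.34.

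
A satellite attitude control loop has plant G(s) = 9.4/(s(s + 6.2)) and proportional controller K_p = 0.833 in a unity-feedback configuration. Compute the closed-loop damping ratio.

The closed-loop denominator is s(s+6.2) + 0.833·9.4 = s² + 6.2s + 7.83.
Matching s² + 2ζω_n s + ω_n²: ω_n = √7.83 = 2.798 rad/s and 2ζω_n = 6.2, so ζ = 6.2/(2·2.798) = 1.11.

ζ = 1.11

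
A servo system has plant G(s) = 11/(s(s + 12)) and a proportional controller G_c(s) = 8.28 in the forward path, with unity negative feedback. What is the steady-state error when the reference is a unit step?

0

The open loop G_c(s)G(s) has a pole at the origin (type 1), so the static position error constant is infinite and e_ss = 1/(1+∞) = 0.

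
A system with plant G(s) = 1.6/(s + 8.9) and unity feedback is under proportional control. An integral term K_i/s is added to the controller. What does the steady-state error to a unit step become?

Adding integral action puts a pole at s = 0 in the forward path, raising the system type to 1; a type-1 loop has zero steady-state error to a step.

0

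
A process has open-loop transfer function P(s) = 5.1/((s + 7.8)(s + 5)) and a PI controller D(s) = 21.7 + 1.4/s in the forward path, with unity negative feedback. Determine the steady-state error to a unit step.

The open loop D(s)P(s) has a pole at the origin (type 1), so the static position error constant is infinite and e_ss = 1/(1+∞) = 0.

0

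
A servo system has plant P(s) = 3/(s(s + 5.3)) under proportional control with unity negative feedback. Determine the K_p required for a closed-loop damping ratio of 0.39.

K_p = 15.4

Closed-loop characteristic equation: s² + 5.3s + K_p·3 = 0.
So ω_n = √(3K_p) and 2ζω_n = 5.3, giving ζ = 5.3/(2√(3K_p)).
Setting ζ = 0.39: √(3K_p) = 5.3/(2·0.39) = 6.795, so K_p = 46.17/3 = 15.4.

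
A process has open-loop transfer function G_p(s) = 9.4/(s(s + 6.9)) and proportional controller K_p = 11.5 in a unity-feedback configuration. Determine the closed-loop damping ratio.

The closed-loop denominator is s(s+6.9) + 11.5·9.4 = s² + 6.9s + 108.1.
So ω_n² = 108.1 ⇒ ω_n = 10.4 rad/s, and ζ = 6.9/(2ω_n) = 0.332.

ζ = 0.332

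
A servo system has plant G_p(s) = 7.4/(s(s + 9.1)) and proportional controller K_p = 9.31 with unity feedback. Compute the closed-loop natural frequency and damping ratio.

ω_n = 8.3 rad/s, ζ = 0.548

1 + K_p·G_p(s) = 0 gives s² + 9.1s + 68.89 = 0.
So ω_n² = 68.89 ⇒ ω_n = 8.3 rad/s, and ζ = 9.1/(2ω_n) = 0.548.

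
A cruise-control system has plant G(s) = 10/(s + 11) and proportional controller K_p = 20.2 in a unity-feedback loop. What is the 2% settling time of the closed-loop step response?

Closed-loop transfer function: T(s) = K_p·G(s)/(1 + K_p·G(s)) = 202/(s + 11 + 202) = 202/(s + 213).
Time constant τ = 1/213 = 0.004695 s, so the 2% settling time is about 4τ = 0.0188 s.

T_s ≈ 0.0188 s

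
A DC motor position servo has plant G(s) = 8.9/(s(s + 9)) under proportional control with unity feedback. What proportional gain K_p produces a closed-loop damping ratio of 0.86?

Closed-loop characteristic equation: s² + 9s + K_p·8.9 = 0.
So ω_n = √(8.9K_p) and 2ζω_n = 9, giving ζ = 9/(2√(8.9K_p)).
Setting ζ = 0.86: √(8.9K_p) = 9/(2·0.86) = 5.233, so K_p = 27.38/8.9 = 3.08.

K_p = 3.08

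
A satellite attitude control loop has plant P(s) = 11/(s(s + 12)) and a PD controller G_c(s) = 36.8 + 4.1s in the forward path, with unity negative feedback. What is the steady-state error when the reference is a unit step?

The open loop G_c(s)P(s) has a pole at the origin (type 1), so the static position error constant is infinite and e_ss = 1/(1+∞) = 0.

0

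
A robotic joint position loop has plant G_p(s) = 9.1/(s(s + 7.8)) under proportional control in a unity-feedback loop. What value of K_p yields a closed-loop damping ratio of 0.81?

K_p = 2.55

Closed-loop characteristic equation: s² + 7.8s + K_p·9.1 = 0.
So ω_n = √(9.1K_p) and 2ζω_n = 7.8, giving ζ = 7.8/(2√(9.1K_p)).
Setting ζ = 0.81: √(9.1K_p) = 7.8/(2·0.81) = 4.815, so K_p = 23.18/9.1 = 2.55.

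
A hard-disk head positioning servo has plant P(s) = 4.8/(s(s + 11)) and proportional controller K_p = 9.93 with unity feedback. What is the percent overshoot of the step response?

From 1 + K_pP(s) = 0: s² + 11s + 47.66 = 0 ⇒ ω_n = 6.904, ζ = 0.7966.
%OS = 100·exp(−πζ/√(1−ζ²)) = 100·exp(−π·0.7966/√0.3653) = 1.59%.

1.59%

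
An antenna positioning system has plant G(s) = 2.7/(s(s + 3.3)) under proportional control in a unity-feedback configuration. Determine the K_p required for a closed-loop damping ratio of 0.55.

Closed-loop characteristic equation: s² + 3.3s + K_p·2.7 = 0.
So ω_n = √(2.7K_p) and 2ζω_n = 3.3, giving ζ = 3.3/(2√(2.7K_p)).
Setting ζ = 0.55: √(2.7K_p) = 3.3/(2·0.55) = 3, so K_p = 9/2.7 = 3.33.

K_p = 3.33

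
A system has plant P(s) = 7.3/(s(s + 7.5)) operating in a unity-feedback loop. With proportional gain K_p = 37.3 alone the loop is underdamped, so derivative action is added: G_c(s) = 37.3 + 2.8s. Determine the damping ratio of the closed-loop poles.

Forward path: (37.3 + 2.8s)·7.3/(s(s+7.5)). The closed-loop characteristic equation is s² + (7.5 + 7.3·2.8)s + 7.3·37.3 = 0.
That is s² + 27.94s + 272.3 = 0, so ω_n = 16.5 rad/s and ζ = 27.94/(2·16.5) = 0.8466.

ζ = 0.847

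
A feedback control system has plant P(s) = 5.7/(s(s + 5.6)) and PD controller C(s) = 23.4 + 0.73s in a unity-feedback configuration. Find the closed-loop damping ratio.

Forward path: (23.4 + 0.73s)·5.7/(s(s+5.6)). The closed-loop characteristic equation is s² + (5.6 + 5.7·0.73)s + 5.7·23.4 = 0.
That is s² + 9.761s + 133.4 = 0, so ω_n = 11.55 rad/s and ζ = 9.761/(2·11.55) = 0.4226.

ζ = 0.423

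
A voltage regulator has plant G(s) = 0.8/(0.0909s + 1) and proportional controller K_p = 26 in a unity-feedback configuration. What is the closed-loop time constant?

τ = 0.00417 s

Closed loop: T(s) = K_p·G/(1+K_p·G) = 20.8/(0.0909s + 1 + 20.8), with pole at s = −(1 + 20.8)/0.0909 = −239.8.
Closed-loop time constant τ = 1/239.8 = 0.00417 s.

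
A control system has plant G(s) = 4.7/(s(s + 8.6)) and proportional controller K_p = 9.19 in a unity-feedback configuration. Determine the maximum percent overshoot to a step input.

6.6%

From 1 + K_pG(s) = 0: s² + 8.6s + 43.19 = 0 ⇒ ω_n = 6.572, ζ = 0.6543.
%OS = 100·exp(−πζ/√(1−ζ²)) = 100·exp(−π·0.6543/√0.5719) = 6.6%.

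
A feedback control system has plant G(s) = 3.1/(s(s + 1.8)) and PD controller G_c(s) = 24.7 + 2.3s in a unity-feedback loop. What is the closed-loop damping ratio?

ζ = 0.51

Forward path: (24.7 + 2.3s)·3.1/(s(s+1.8)). The closed-loop characteristic equation is s² + (1.8 + 3.1·2.3)s + 3.1·24.7 = 0.
That is s² + 8.93s + 76.57 = 0, so ω_n = 8.75 rad/s and ζ = 8.93/(2·8.75) = 0.5103.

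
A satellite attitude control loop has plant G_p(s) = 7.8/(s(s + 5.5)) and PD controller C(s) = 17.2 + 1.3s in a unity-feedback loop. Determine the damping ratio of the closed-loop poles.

Forward path: (17.2 + 1.3s)·7.8/(s(s+5.5)). The closed-loop characteristic equation is s² + (5.5 + 7.8·1.3)s + 7.8·17.2 = 0.
That is s² + 15.64s + 134.2 = 0, so ω_n = 11.58 rad/s and ζ = 15.64/(2·11.58) = 0.6751.

ζ = 0.675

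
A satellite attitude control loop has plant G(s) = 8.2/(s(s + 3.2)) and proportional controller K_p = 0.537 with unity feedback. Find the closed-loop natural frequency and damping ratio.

ω_n = 2.1 rad/s, ζ = 0.762

1 + K_p·G(s) = 0 gives s² + 3.2s + 4.403 = 0.
So ω_n² = 4.403 ⇒ ω_n = 2.098 rad/s, and ζ = 3.2/(2ω_n) = 0.762.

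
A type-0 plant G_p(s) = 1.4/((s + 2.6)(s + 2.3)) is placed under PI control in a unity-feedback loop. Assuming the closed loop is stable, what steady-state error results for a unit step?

0

The PI controller's integrator makes the forward path type 1, so e_ss to a step is zero.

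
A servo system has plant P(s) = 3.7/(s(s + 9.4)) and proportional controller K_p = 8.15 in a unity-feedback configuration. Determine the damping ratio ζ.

ζ = 0.856

With unity feedback the closed-loop characteristic equation is s² + 9.4s + 8.15·3.7 = s² + 9.4s + 30.16 = 0.
So ω_n² = 30.16 ⇒ ω_n = 5.491 rad/s, and ζ = 9.4/(2ω_n) = 0.856.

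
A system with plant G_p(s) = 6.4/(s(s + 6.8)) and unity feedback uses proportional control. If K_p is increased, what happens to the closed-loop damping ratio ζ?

decrease

ζ = 6.8/(2√(6.4K_p)); increasing K_p raises the denominator, so ζ falls.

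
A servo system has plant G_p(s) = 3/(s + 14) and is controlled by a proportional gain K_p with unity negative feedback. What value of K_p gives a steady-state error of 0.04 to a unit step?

The loop is type 0, so e_ss(step) = 1/(1 + K_pos) with K_pos = K_p·G_p(0).
G_p(0) = 0.2143. Require 1/(1 + K_p·0.2143) = 0.04, so 1 + 0.2143·K_p = 25.
K_p = (25 − 1)/0.2143 = 112.

K_p = 112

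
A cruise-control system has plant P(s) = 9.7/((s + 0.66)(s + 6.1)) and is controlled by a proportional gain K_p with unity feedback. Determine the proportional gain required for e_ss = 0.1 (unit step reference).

The loop is type 0, so e_ss(step) = 1/(1 + K_pos) with K_pos = K_p·P(0).
P(0) = 2.409. Require 1/(1 + K_p·2.409) = 0.1, so 1 + 2.409·K_p = 10.
K_p = (10 − 1)/2.409 = 3.74.

K_p = 3.74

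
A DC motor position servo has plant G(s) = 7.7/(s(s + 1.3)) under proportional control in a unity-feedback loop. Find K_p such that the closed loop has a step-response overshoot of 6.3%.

From %OS = 100·exp(−πζ/√(1−ζ²)) = 6.3%, ζ = −ln(0.063)/√(π²+ln²(0.063)) = 0.6606.
Characteristic equation s² + 1.3s + 7.7K_p = 0 gives ζ = 1.3/(2√(7.7K_p)).
Setting ζ = 0.6606: √(7.7K_p) = 1.3/(2·0.6606) = 0.9839, so K_p = 0.9681/7.7 = 0.126.

K_p = 0.126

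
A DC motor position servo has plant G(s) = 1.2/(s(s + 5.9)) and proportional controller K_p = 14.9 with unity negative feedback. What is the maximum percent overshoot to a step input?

Closed-loop characteristic equation: s² + 5.9s + 17.88 = 0, so ω_n = 4.228 rad/s and ζ = 5.9/(2·4.228) = 0.6977.
%OS = 100·exp(−πζ/√(1−ζ²)) = 100·exp(−π·0.6977/√0.5133) = 4.69%.

4.69%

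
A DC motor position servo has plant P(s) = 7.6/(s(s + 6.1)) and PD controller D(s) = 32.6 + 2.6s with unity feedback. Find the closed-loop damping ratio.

Forward path: (32.6 + 2.6s)·7.6/(s(s+6.1)). The closed-loop characteristic equation is s² + (6.1 + 7.6·2.6)s + 7.6·32.6 = 0.
That is s² + 25.86s + 247.8 = 0, so ω_n = 15.74 rad/s and ζ = 25.86/(2·15.74) = 0.8215.

ζ = 0.821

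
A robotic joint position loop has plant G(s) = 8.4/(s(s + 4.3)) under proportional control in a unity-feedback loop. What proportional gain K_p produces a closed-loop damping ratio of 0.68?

K_p = 1.19

Closed-loop characteristic equation: s² + 4.3s + K_p·8.4 = 0.
So ω_n = √(8.4K_p) and 2ζω_n = 4.3, giving ζ = 4.3/(2√(8.4K_p)).
Setting ζ = 0.68: √(8.4K_p) = 4.3/(2·0.68) = 3.162, so K_p = 9.997/8.4 = 1.19.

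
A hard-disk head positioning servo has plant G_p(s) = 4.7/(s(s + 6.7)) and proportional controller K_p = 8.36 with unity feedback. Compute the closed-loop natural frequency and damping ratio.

1 + K_p·G_p(s) = 0 gives s² + 6.7s + 39.29 = 0.
Matching s² + 2ζω_n s + ω_n²: ω_n = √39.29 = 6.268 rad/s and 2ζω_n = 6.7, so ζ = 6.7/(2·6.268) = 0.534.

ω_n = 6.27 rad/s, ζ = 0.534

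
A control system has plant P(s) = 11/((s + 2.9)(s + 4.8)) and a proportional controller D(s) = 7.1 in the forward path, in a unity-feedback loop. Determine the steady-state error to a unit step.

0.151

The loop is type 0. Static position error constant K_pos = D(0)·P(0) = 7.1·0.7902 = 5.611.
Steady-state error to a unit step: e_ss = 1/(1+K_pos) = 1/6.611 = 0.151.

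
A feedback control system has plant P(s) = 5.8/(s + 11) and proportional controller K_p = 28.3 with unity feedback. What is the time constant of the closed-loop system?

τ = 0.00571 s

Closed-loop transfer function: T(s) = K_p·P(s)/(1 + K_p·P(s)) = 164.1/(s + 11 + 164.1) = 164.1/(s + 175.1).
Time constant τ = 1/175.1 = 0.00571 s.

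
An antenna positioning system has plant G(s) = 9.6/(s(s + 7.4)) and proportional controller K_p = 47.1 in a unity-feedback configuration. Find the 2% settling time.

T_s ≈ 1.08 s

From 1 + K_pG(s) = 0: s² + 7.4s + 452.2 = 0 ⇒ ω_n = 21.26, ζ = 0.174.
2% settling time T_s ≈ 4/(ζω_n) = 4/3.7 = 1.08 s.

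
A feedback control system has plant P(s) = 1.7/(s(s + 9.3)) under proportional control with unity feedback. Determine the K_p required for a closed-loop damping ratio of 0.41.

K_p = 75.7

Closed-loop characteristic equation: s² + 9.3s + K_p·1.7 = 0.
So ω_n = √(1.7K_p) and 2ζω_n = 9.3, giving ζ = 9.3/(2√(1.7K_p)).
Setting ζ = 0.41: √(1.7K_p) = 9.3/(2·0.41) = 11.34, so K_p = 128.6/1.7 = 75.7.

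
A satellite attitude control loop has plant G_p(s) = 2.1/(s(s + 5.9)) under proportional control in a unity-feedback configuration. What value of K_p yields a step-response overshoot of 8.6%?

From %OS = 100·exp(−πζ/√(1−ζ²)) = 8.6%, ζ = −ln(0.086)/√(π²+ln²(0.086)) = 0.6155.
Characteristic equation s² + 5.9s + 2.1K_p = 0 gives ζ = 5.9/(2√(2.1K_p)).
Setting ζ = 0.6155: √(2.1K_p) = 5.9/(2·0.6155) = 4.793, so K_p = 22.97/2.1 = 10.9.

K_p = 10.9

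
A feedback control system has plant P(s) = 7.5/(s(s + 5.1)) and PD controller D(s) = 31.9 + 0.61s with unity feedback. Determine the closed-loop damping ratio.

ζ = 0.313

Forward path: (31.9 + 0.61s)·7.5/(s(s+5.1)). The closed-loop characteristic equation is s² + (5.1 + 7.5·0.61)s + 7.5·31.9 = 0.
That is s² + 9.675s + 239.2 = 0, so ω_n = 15.47 rad/s and ζ = 9.675/(2·15.47) = 0.3127.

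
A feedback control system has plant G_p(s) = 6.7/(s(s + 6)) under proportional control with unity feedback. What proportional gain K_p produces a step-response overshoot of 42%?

K_p = 19

From %OS = 100·exp(−πζ/√(1−ζ²)) = 42%, ζ = −ln(0.42)/√(π²+ln²(0.42)) = 0.2662.
Characteristic equation s² + 6s + 6.7K_p = 0 gives ζ = 6/(2√(6.7K_p)).
Setting ζ = 0.2662: √(6.7K_p) = 6/(2·0.2662) = 11.27, so K_p = 127/6.7 = 19.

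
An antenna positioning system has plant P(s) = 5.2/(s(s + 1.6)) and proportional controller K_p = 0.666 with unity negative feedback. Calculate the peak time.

The closed-loop denominator s² + 1.6s + 3.463 gives ω_n = √3.463 = 1.861 and ζ = 1.6/(2ω_n) = 0.4299.
Damped frequency ω_d = ω_n√(1−ζ²) = 1.68 rad/s, so peak time T_p = π/ω_d = 1.87 s.

T_p = 1.87 s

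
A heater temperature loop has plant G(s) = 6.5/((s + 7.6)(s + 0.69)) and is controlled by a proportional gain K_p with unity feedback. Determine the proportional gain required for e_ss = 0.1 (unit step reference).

K_p = 7.26

Steady-state error for a unit step on this type-0 loop is 1/(1 + K_p·G(0)).
G(0) = 1.24. Require 1/(1 + K_p·1.24) = 0.1, so 1 + 1.24·K_p = 10.
K_p = (10 − 1)/1.24 = 7.26.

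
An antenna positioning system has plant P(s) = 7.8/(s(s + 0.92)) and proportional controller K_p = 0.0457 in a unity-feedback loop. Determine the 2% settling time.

The closed-loop denominator s² + 0.92s + 0.3565 gives ω_n = √0.3565 = 0.597 and ζ = 0.92/(2ω_n) = 0.7705.
2% settling time T_s ≈ 4/(ζω_n) = 4/0.46 = 8.7 s.

T_s ≈ 8.7 s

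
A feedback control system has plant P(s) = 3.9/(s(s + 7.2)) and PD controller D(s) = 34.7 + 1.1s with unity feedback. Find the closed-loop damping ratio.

Forward path: (34.7 + 1.1s)·3.9/(s(s+7.2)). The closed-loop characteristic equation is s² + (7.2 + 3.9·1.1)s + 3.9·34.7 = 0.
That is s² + 11.49s + 135.3 = 0, so ω_n = 11.63 rad/s and ζ = 11.49/(2·11.63) = 0.4938.

ζ = 0.494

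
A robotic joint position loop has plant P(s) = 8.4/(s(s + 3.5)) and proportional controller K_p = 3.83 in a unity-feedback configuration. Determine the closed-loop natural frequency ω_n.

ω_n = 5.67 rad/s

With unity feedback the closed-loop characteristic equation is s² + 3.5s + 3.83·8.4 = s² + 3.5s + 32.17 = 0.
Matching s² + 2ζω_n s + ω_n²: ω_n = √32.17 = 5.672 rad/s and 2ζω_n = 3.5, so ζ = 3.5/(2·5.672) = 0.309.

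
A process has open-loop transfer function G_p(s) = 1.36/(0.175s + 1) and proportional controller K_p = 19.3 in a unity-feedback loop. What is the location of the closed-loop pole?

s = -155.7

Closed loop: T(s) = K_p·G_p/(1+K_p·G_p) = 26.25/(0.175s + 1 + 26.25), with pole at s = −(1 + 26.25)/0.175 = −155.7.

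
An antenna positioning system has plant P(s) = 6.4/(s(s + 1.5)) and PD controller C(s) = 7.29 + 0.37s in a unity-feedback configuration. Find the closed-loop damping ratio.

Forward path: (7.29 + 0.37s)·6.4/(s(s+1.5)). The closed-loop characteristic equation is s² + (1.5 + 6.4·0.37)s + 6.4·7.29 = 0.
That is s² + 3.868s + 46.66 = 0, so ω_n = 6.831 rad/s and ζ = 3.868/(2·6.831) = 0.2831.

ζ = 0.283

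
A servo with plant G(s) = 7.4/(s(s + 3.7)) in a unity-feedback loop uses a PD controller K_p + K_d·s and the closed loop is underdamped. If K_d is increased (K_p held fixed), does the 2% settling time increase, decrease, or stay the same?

decrease

Characteristic equation s² + (3.7 + 7.4K_d)s + 7.4K_p = 0: raising K_d increases ζω_n = (3.7+7.4K_d)/2 while the loop stays underdamped, so T_s ≈ 4/(ζω_n) decreases.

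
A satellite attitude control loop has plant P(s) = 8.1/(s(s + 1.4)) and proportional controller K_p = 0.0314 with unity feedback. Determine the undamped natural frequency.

ω_n = 0.504 rad/s

The closed-loop denominator is s(s+1.4) + 0.0314·8.1 = s² + 1.4s + 0.2543.
So ω_n² = 0.2543 ⇒ ω_n = 0.5043 rad/s, and ζ = 1.4/(2ω_n) = 1.39.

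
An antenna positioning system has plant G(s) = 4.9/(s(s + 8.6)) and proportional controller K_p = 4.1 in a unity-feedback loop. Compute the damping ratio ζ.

ζ = 0.959

The closed-loop denominator is s(s+8.6) + 4.1·4.9 = s² + 8.6s + 20.09.
Matching s² + 2ζω_n s + ω_n²: ω_n = √20.09 = 4.482 rad/s and 2ζω_n = 8.6, so ζ = 8.6/(2·4.482) = 0.959.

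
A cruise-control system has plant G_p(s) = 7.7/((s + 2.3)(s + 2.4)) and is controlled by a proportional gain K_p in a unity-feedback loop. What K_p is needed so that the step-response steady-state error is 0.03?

K_p = 23.2

The loop is type 0, so e_ss(step) = 1/(1 + K_pos) with K_pos = K_p·G_p(0).
G_p(0) = 1.395. Require 1/(1 + K_p·1.395) = 0.03, so 1 + 1.395·K_p = 33.33.
K_p = (33.33 − 1)/1.395 = 23.2.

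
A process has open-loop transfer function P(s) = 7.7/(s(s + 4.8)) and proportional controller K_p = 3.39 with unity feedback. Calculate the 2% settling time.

T_s ≈ 1.67 s

From 1 + K_pP(s) = 0: s² + 4.8s + 26.1 = 0 ⇒ ω_n = 5.109, ζ = 0.4697.
2% settling time T_s ≈ 4/(ζω_n) = 4/2.4 = 1.67 s.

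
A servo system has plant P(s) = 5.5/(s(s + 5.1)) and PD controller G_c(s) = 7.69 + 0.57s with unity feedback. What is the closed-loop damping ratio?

Forward path: (7.69 + 0.57s)·5.5/(s(s+5.1)). The closed-loop characteristic equation is s² + (5.1 + 5.5·0.57)s + 5.5·7.69 = 0.
That is s² + 8.235s + 42.3 = 0, so ω_n = 6.503 rad/s and ζ = 8.235/(2·6.503) = 0.6331.

ζ = 0.633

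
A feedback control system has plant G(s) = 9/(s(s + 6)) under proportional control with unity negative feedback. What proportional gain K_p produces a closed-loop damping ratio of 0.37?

K_p = 7.3

Closed-loop characteristic equation: s² + 6s + K_p·9 = 0.
So ω_n = √(9K_p) and 2ζω_n = 6, giving ζ = 6/(2√(9K_p)).
Setting ζ = 0.37: √(9K_p) = 6/(2·0.37) = 8.108, so K_p = 65.74/9 = 7.3.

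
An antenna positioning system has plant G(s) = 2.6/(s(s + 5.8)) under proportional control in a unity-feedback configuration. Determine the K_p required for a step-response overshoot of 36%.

K_p = 33.8

From %OS = 100·exp(−πζ/√(1−ζ²)) = 36%, ζ = −ln(0.36)/√(π²+ln²(0.36)) = 0.3093.
Characteristic equation s² + 5.8s + 2.6K_p = 0 gives ζ = 5.8/(2√(2.6K_p)).
Setting ζ = 0.3093: √(2.6K_p) = 5.8/(2·0.3093) = 9.377, so K_p = 87.93/2.6 = 33.8.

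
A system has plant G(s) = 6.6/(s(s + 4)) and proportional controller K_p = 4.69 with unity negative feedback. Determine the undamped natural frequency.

ω_n = 5.56 rad/s

The closed-loop denominator is s(s+4) + 4.69·6.6 = s² + 4s + 30.95.
Matching s² + 2ζω_n s + ω_n²: ω_n = √30.95 = 5.564 rad/s and 2ζω_n = 4, so ζ = 4/(2·5.564) = 0.359.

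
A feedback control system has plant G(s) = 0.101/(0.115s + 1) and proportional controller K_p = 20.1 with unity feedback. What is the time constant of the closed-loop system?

τ = 0.038 s

Closed loop: T(s) = K_p·G/(1+K_p·G) = 2.03/(0.115s + 1 + 2.03), with pole at s = −(1 + 2.03)/0.115 = −26.35.
Closed-loop time constant τ = 1/26.35 = 0.038 s.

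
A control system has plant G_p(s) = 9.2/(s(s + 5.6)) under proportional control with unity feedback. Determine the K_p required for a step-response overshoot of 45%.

From %OS = 100·exp(−πζ/√(1−ζ²)) = 45%, ζ = −ln(0.45)/√(π²+ln²(0.45)) = 0.2463.
Characteristic equation s² + 5.6s + 9.2K_p = 0 gives ζ = 5.6/(2√(9.2K_p)).
Setting ζ = 0.2463: √(9.2K_p) = 5.6/(2·0.2463) = 11.37, so K_p = 129.2/9.2 = 14.

K_p = 14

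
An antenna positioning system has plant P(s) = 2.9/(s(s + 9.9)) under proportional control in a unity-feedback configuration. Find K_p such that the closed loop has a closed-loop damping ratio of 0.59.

K_p = 24.3

Closed-loop characteristic equation: s² + 9.9s + K_p·2.9 = 0.
So ω_n = √(2.9K_p) and 2ζω_n = 9.9, giving ζ = 9.9/(2√(2.9K_p)).
Setting ζ = 0.59: √(2.9K_p) = 9.9/(2·0.59) = 8.39, so K_p = 70.39/2.9 = 24.3.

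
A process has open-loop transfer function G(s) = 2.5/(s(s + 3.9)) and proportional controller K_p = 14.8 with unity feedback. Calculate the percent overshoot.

34.5%

From 1 + K_pG(s) = 0: s² + 3.9s + 37 = 0 ⇒ ω_n = 6.083, ζ = 0.3206.
%OS = 100·exp(−πζ/√(1−ζ²)) = 100·exp(−π·0.3206/√0.8972) = 34.5%.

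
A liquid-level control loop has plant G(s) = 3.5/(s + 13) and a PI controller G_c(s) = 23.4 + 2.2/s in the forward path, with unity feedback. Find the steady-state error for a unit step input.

The open loop G_c(s)G(s) has a pole at the origin (type 1), so the static position error constant is infinite and e_ss = 1/(1+∞) = 0.

0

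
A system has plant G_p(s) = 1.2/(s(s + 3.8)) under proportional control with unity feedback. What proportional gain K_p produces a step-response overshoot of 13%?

K_p = 10.1

From %OS = 100·exp(−πζ/√(1−ζ²)) = 13%, ζ = −ln(0.13)/√(π²+ln²(0.13)) = 0.5446.
Characteristic equation s² + 3.8s + 1.2K_p = 0 gives ζ = 3.8/(2√(1.2K_p)).
Setting ζ = 0.5446: √(1.2K_p) = 3.8/(2·0.5446) = 3.488, so K_p = 12.17/1.2 = 10.1.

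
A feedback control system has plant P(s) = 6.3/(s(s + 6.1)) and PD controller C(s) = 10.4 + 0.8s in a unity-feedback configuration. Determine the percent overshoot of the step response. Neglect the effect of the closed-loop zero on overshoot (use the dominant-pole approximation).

5.08%

Forward path: (10.4 + 0.8s)·6.3/(s(s+6.1)). The closed-loop characteristic equation is s² + (6.1 + 6.3·0.8)s + 6.3·10.4 = 0.
That is s² + 11.14s + 65.52 = 0, so ω_n = 8.094 rad/s and ζ = 11.14/(2·8.094) = 0.6881.
%OS = 100·exp(−πζ/√(1−ζ²)) = 5.08%.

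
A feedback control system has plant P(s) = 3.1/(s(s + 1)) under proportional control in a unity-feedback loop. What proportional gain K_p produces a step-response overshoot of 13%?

From %OS = 100·exp(−πζ/√(1−ζ²)) = 13%, ζ = −ln(0.13)/√(π²+ln²(0.13)) = 0.5446.
Characteristic equation s² + 1s + 3.1K_p = 0 gives ζ = 1/(2√(3.1K_p)).
Setting ζ = 0.5446: √(3.1K_p) = 1/(2·0.5446) = 0.918, so K_p = 0.8428/3.1 = 0.272.

K_p = 0.272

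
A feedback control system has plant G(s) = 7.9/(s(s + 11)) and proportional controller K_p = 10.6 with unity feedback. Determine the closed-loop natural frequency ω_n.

ω_n = 9.15 rad/s

1 + K_p·G(s) = 0 gives s² + 11s + 83.74 = 0.
Matching s² + 2ζω_n s + ω_n²: ω_n = √83.74 = 9.151 rad/s and 2ζω_n = 11, so ζ = 11/(2·9.151) = 0.601.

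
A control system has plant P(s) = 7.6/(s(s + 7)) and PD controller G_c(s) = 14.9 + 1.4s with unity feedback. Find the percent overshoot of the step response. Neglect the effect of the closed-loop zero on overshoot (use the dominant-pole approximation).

0.952%

Forward path: (14.9 + 1.4s)·7.6/(s(s+7)). The closed-loop characteristic equation is s² + (7 + 7.6·1.4)s + 7.6·14.9 = 0.
That is s² + 17.64s + 113.2 = 0, so ω_n = 10.64 rad/s and ζ = 17.64/(2·10.64) = 0.8288.
%OS = 100·exp(−πζ/√(1−ζ²)) = 0.952%.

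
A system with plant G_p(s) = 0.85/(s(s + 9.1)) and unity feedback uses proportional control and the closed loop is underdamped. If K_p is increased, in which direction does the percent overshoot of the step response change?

ζ = 9.1/(2√(0.85K_p)) decreases as K_p grows; lower damping means more overshoot.

increase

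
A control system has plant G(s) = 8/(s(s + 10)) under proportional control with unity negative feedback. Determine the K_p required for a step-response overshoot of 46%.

From %OS = 100·exp(−πζ/√(1−ζ²)) = 46%, ζ = −ln(0.46)/√(π²+ln²(0.46)) = 0.24.
Characteristic equation s² + 10s + 8K_p = 0 gives ζ = 10/(2√(8K_p)).
Setting ζ = 0.24: √(8K_p) = 10/(2·0.24) = 20.84, so K_p = 434.2/8 = 54.3.

K_p = 54.3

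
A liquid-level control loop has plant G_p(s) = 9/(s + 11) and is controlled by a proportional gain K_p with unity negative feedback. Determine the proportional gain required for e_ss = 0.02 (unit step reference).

K_p = 59.9

Steady-state error for a unit step on this type-0 loop is 1/(1 + K_p·G_p(0)).
G_p(0) = 0.8182. Require 1/(1 + K_p·0.8182) = 0.02, so 1 + 0.8182·K_p = 50.
K_p = (50 − 1)/0.8182 = 59.9.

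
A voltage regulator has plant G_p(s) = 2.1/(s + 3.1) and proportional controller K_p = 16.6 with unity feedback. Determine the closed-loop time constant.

Closed-loop transfer function: T(s) = K_p·G_p(s)/(1 + K_p·G_p(s)) = 34.86/(s + 3.1 + 34.86) = 34.86/(s + 37.96).
Time constant τ = 1/37.96 = 0.0263 s.

τ = 0.0263 s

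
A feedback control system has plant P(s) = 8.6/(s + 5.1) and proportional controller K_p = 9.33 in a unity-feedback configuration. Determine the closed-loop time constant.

τ = 0.0117 s

Closed-loop transfer function: T(s) = K_p·P(s)/(1 + K_p·P(s)) = 80.24/(s + 5.1 + 80.24) = 80.24/(s + 85.34).
Time constant τ = 1/85.34 = 0.0117 s.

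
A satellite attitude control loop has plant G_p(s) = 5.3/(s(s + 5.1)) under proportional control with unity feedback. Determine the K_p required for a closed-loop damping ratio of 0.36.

K_p = 9.47

Closed-loop characteristic equation: s² + 5.1s + K_p·5.3 = 0.
So ω_n = √(5.3K_p) and 2ζω_n = 5.1, giving ζ = 5.1/(2√(5.3K_p)).
Setting ζ = 0.36: √(5.3K_p) = 5.1/(2·0.36) = 7.083, so K_p = 50.17/5.3 = 9.47.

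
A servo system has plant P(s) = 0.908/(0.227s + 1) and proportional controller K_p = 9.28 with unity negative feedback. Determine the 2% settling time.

Closed loop: T(s) = K_p·P/(1+K_p·P) = 8.426/(0.227s + 1 + 8.426), with pole at s = −(1 + 8.426)/0.227 = −41.53.
τ = 1/41.53 = 0.02408 s, so 2% settling time ≈ 4τ = 0.0963 s.

T_s ≈ 0.0963 s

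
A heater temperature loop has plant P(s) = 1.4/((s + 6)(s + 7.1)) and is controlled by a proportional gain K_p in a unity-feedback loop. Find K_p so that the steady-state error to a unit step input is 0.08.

For a type-0 loop with proportional control, e_ss = 1/(1 + K_p·P(0)).
P(0) = 0.03286. Require 1/(1 + K_p·0.03286) = 0.08, so 1 + 0.03286·K_p = 12.5.
K_p = (12.5 − 1)/0.03286 = 350.

K_p = 350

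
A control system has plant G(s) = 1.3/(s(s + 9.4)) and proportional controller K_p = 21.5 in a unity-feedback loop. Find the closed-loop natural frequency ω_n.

With unity feedback the closed-loop characteristic equation is s² + 9.4s + 21.5·1.3 = s² + 9.4s + 27.95 = 0.
So ω_n² = 27.95 ⇒ ω_n = 5.287 rad/s, and ζ = 9.4/(2ω_n) = 0.889.

ω_n = 5.29 rad/s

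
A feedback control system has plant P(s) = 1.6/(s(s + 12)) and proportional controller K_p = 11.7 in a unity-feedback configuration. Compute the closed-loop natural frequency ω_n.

ω_n = 4.33 rad/s

1 + K_p·P(s) = 0 gives s² + 12s + 18.72 = 0.
Matching s² + 2ζω_n s + ω_n²: ω_n = √18.72 = 4.327 rad/s and 2ζω_n = 12, so ζ = 12/(2·4.327) = 1.39.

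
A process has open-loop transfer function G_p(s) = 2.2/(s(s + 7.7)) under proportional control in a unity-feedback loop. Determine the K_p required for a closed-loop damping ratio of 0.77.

K_p = 11.4

Closed-loop characteristic equation: s² + 7.7s + K_p·2.2 = 0.
So ω_n = √(2.2K_p) and 2ζω_n = 7.7, giving ζ = 7.7/(2√(2.2K_p)).
Setting ζ = 0.77: √(2.2K_p) = 7.7/(2·0.77) = 5, so K_p = 25/2.2 = 11.4.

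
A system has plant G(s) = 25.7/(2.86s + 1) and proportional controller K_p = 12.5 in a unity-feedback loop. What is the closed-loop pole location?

Closed loop: T(s) = K_p·G/(1+K_p·G) = 321.2/(2.86s + 1 + 321.2), with pole at s = −(1 + 321.2)/2.86 = −112.7.

s = -112.7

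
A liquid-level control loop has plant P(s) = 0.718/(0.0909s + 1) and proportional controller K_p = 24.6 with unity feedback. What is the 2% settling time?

Closed loop: T(s) = K_p·P/(1+K_p·P) = 17.66/(0.0909s + 1 + 17.66), with pole at s = −(1 + 17.66)/0.0909 = −205.3.
τ = 1/205.3 = 0.004871 s, so 2% settling time ≈ 4τ = 0.0195 s.

T_s ≈ 0.0195 s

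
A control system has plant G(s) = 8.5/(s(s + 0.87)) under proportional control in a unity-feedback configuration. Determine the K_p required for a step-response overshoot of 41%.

From %OS = 100·exp(−πζ/√(1−ζ²)) = 41%, ζ = −ln(0.41)/√(π²+ln²(0.41)) = 0.273.
Characteristic equation s² + 0.87s + 8.5K_p = 0 gives ζ = 0.87/(2√(8.5K_p)).
Setting ζ = 0.273: √(8.5K_p) = 0.87/(2·0.273) = 1.593, so K_p = 2.539/8.5 = 0.299.

K_p = 0.299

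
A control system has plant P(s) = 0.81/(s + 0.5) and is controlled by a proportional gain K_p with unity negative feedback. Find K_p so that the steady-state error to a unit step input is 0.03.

K_p = 20

For a type-0 loop with proportional control, e_ss = 1/(1 + K_p·P(0)).
P(0) = 1.62. Require 1/(1 + K_p·1.62) = 0.03, so 1 + 1.62·K_p = 33.33.
K_p = (33.33 − 1)/1.62 = 20.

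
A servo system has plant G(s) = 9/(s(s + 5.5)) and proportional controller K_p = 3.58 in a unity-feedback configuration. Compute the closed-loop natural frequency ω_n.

ω_n = 5.68 rad/s

The closed-loop denominator is s(s+5.5) + 3.58·9 = s² + 5.5s + 32.22.
Matching s² + 2ζω_n s + ω_n²: ω_n = √32.22 = 5.676 rad/s and 2ζω_n = 5.5, so ζ = 5.5/(2·5.676) = 0.484.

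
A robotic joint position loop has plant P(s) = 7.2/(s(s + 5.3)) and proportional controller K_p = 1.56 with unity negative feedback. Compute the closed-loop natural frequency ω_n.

With unity feedback the closed-loop characteristic equation is s² + 5.3s + 1.56·7.2 = s² + 5.3s + 11.23 = 0.
Matching s² + 2ζω_n s + ω_n²: ω_n = √11.23 = 3.351 rad/s and 2ζω_n = 5.3, so ζ = 5.3/(2·3.351) = 0.791.

ω_n = 3.35 rad/s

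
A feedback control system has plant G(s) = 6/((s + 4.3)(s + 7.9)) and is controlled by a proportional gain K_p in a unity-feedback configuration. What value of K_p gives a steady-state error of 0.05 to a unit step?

K_p = 108

The loop is type 0, so e_ss(step) = 1/(1 + K_pos) with K_pos = K_p·G(0).
G(0) = 0.1766. Require 1/(1 + K_p·0.1766) = 0.05, so 1 + 0.1766·K_p = 20.
K_p = (20 − 1)/0.1766 = 108.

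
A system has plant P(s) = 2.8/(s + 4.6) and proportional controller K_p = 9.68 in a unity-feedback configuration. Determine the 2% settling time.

Closed-loop transfer function: T(s) = K_p·P(s)/(1 + K_p·P(s)) = 27.1/(s + 4.6 + 27.1) = 27.1/(s + 31.7).
Time constant τ = 1/31.7 = 0.03154 s, so the 2% settling time is about 4τ = 0.126 s.

T_s ≈ 0.126 s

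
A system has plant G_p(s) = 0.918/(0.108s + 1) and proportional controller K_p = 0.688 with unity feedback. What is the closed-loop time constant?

τ = 0.0662 s

Closed loop: T(s) = K_p·G_p/(1+K_p·G_p) = 0.6316/(0.108s + 1 + 0.6316), with pole at s = −(1 + 0.6316)/0.108 = −15.11.
Closed-loop time constant τ = 1/15.11 = 0.0662 s.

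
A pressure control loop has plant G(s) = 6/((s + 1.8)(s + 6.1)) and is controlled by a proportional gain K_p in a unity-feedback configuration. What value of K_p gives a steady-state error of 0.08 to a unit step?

Steady-state error for a unit step on this type-0 loop is 1/(1 + K_p·G(0)).
G(0) = 0.5464. Require 1/(1 + K_p·0.5464) = 0.08, so 1 + 0.5464·K_p = 12.5.
K_p = (12.5 − 1)/0.5464 = 21.

K_p = 21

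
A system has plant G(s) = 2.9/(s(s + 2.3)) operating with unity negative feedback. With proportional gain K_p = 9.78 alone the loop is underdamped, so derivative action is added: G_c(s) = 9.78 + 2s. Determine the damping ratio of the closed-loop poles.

ζ = 0.76

Forward path: (9.78 + 2s)·2.9/(s(s+2.3)). The closed-loop characteristic equation is s² + (2.3 + 2.9·2)s + 2.9·9.78 = 0.
That is s² + 8.1s + 28.36 = 0, so ω_n = 5.326 rad/s and ζ = 8.1/(2·5.326) = 0.7605.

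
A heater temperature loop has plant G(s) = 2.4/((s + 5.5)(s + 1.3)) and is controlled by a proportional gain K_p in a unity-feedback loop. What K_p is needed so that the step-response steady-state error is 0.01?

K_p = 295

Steady-state error for a unit step on this type-0 loop is 1/(1 + K_p·G(0)).
G(0) = 0.3357. Require 1/(1 + K_p·0.3357) = 0.01, so 1 + 0.3357·K_p = 100.
K_p = (100 − 1)/0.3357 = 295.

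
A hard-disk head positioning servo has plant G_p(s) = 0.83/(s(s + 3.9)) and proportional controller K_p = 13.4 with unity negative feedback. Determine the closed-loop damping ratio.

With unity feedback the closed-loop characteristic equation is s² + 3.9s + 13.4·0.83 = s² + 3.9s + 11.12 = 0.
Matching s² + 2ζω_n s + ω_n²: ω_n = √11.12 = 3.335 rad/s and 2ζω_n = 3.9, so ζ = 3.9/(2·3.335) = 0.585.

ζ = 0.585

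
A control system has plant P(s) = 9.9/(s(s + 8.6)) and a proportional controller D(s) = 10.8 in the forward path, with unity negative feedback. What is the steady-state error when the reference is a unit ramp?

0.0804

The loop has one pole at the origin (type 1). Velocity error constant K_v = lim_{s→0} s·D(s)P(s) = 10.8·9.9/8.6 = 12.43.
Steady-state error to a unit ramp: e_ss = 1/K_v = 0.0804.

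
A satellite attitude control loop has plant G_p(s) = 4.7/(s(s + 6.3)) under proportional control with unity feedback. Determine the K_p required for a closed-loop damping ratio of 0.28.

K_p = 26.9

Closed-loop characteristic equation: s² + 6.3s + K_p·4.7 = 0.
So ω_n = √(4.7K_p) and 2ζω_n = 6.3, giving ζ = 6.3/(2√(4.7K_p)).
Setting ζ = 0.28: √(4.7K_p) = 6.3/(2·0.28) = 11.25, so K_p = 126.6/4.7 = 26.9.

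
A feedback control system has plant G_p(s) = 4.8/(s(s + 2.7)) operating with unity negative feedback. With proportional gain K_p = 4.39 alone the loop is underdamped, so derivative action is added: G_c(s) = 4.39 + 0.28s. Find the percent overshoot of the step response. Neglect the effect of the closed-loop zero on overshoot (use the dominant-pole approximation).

21.4%

Forward path: (4.39 + 0.28s)·4.8/(s(s+2.7)). The closed-loop characteristic equation is s² + (2.7 + 4.8·0.28)s + 4.8·4.39 = 0.
That is s² + 4.044s + 21.07 = 0, so ω_n = 4.59 rad/s and ζ = 4.044/(2·4.59) = 0.4405.
%OS = 100·exp(−πζ/√(1−ζ²)) = 21.4%.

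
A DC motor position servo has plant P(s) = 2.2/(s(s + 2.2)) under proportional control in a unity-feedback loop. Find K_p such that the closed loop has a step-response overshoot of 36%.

K_p = 5.75

From %OS = 100·exp(−πζ/√(1−ζ²)) = 36%, ζ = −ln(0.36)/√(π²+ln²(0.36)) = 0.3093.
Characteristic equation s² + 2.2s + 2.2K_p = 0 gives ζ = 2.2/(2√(2.2K_p)).
Setting ζ = 0.3093: √(2.2K_p) = 2.2/(2·0.3093) = 3.557, so K_p = 12.65/2.2 = 5.75.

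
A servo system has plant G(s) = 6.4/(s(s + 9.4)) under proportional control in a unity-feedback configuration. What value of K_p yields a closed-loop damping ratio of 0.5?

Closed-loop characteristic equation: s² + 9.4s + K_p·6.4 = 0.
So ω_n = √(6.4K_p) and 2ζω_n = 9.4, giving ζ = 9.4/(2√(6.4K_p)).
Setting ζ = 0.5: √(6.4K_p) = 9.4/(2·0.5) = 9.4, so K_p = 88.36/6.4 = 13.8.

K_p = 13.8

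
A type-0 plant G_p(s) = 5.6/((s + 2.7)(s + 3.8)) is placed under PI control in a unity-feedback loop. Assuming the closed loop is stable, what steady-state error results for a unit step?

The PI controller's integrator makes the forward path type 1, so e_ss to a step is zero.

0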